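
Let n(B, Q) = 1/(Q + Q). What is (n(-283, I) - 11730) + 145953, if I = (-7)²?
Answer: 13153855/98 ≈ 1.3422e+5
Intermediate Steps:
I = 49
n(B, Q) = 1/(2*Q)
(n(-283, I) - 11730) + 145953 = ((½)/49 - 11730) + 145953 = ((½)*(1/49) - 11730) + 145953 = (1/98 - 11730) + 145953 = -1149539/98 + 145953 = 13153855/98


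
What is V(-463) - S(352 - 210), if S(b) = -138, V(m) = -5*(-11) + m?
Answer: -270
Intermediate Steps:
V(m) = 55 + m
V(-463) - S(352 - 210) = (55 - 463) - 1*(-138) = -408 + 138 = -270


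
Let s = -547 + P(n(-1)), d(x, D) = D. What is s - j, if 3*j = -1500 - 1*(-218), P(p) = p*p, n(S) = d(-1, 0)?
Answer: -359/3 ≈ -119.67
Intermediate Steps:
n(S) = 0
P(p) = p**2
s = -547 (s = -547 + 0**2 = -547 + 0 = -547)
j = -1282/3 (j = (-1500 - 1*(-218))/3 = (-1500 + 218)/3 = (1/3)*(-1282) = -1282/3 ≈ -427.33)
s - j = -547 - 1*(-1282/3) = -547 + 1282/3 = -359/3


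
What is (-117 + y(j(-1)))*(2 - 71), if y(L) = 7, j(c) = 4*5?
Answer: 7590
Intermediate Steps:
j(c) = 20
(-117 + y(j(-1)))*(2 - 71) = (-117 + 7)*(2 - 71) = -110*(-69) = 7590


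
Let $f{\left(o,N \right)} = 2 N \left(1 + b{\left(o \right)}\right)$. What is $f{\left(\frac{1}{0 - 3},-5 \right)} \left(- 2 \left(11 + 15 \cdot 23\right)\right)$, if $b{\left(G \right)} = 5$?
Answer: $42720$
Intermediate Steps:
$f{\left(o,N \right)} = 12 N$ ($f{\left(o,N \right)} = 2 N \left(1 + 5\right) = 2 N 6 = 12 N$)
$f{\left(\frac{1}{0 - 3},-5 \right)} \left(- 2 \left(11 + 15 \cdot 23\right)\right) = 12 \left(-5\right) \left(- 2 \left(11 + 15 \cdot 23\right)\right) = - 60 \left(- 2 \left(11 + 345\right)\right) = - 60 \left(\left(-2\right) 356\right) = \left(-60\right) \left(-712\right) = 42720$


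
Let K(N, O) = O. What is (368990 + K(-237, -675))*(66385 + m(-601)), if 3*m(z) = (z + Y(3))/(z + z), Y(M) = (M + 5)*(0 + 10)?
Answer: 88169024029765/3606 ≈ 2.4451e+10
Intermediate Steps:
Y(M) = 50 + 10*M (Y(M) = (5 + M)*10 = 50 + 10*M)
m(z) = (80 + z)/(6*z) (m(z) = ((z + (50 + 10*3))/(z + z))/3 = ((z + (50 + 30))/((2*z)))/3 = ((z + 80)*(1/(2*z)))/3 = ((80 + z)*(1/(2*z)))/3 = ((80 + z)/(2*z))/3 = (80 + z)/(6*z))
(368990 + K(-237, -675))*(66385 + m(-601)) = (368990 - 675)*(66385 + (⅙)*(80 - 601)/(-601)) = 368315*(66385 + (⅙)*(-1/601)*(-521)) = 368315*(66385 + 521/3606) = 368315*(239384831/3606) = 88169024029765/3606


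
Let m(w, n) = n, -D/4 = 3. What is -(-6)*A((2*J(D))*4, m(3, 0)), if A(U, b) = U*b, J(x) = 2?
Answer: 0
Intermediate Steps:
D = -12 (D = -4*3 = -12)
-(-6)*A((2*J(D))*4, m(3, 0)) = -(-6)*((2*2)*4)*0 = -(-6)*(4*4)*0 = -(-6)*16*0 = -(-6)*0 = -1*0 = 0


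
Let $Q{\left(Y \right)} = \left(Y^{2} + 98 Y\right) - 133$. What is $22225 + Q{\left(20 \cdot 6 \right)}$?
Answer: $48252$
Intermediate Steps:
$Q{\left(Y \right)} = -133 + Y^{2} + 98 Y$
$22225 + Q{\left(20 \cdot 6 \right)} = 22225 + \left(-133 + \left(20 \cdot 6\right)^{2} + 98 \cdot 20 \cdot 6\right) = 22225 + \left(-133 + 120^{2} + 98 \cdot 120\right) = 22225 + \left(-133 + 14400 + 11760\right) = 22225 + 26027 = 48252$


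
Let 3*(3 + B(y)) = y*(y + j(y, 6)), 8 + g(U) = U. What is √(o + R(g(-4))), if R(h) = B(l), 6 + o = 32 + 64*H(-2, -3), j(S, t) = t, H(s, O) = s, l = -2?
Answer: I*√969/3 ≈ 10.376*I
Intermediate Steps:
g(U) = -8 + U
o = -102 (o = -6 + (32 + 64*(-2)) = -6 + (32 - 128) = -6 - 96 = -102)
B(y) = -3 + y*(6 + y)/3 (B(y) = -3 + (y*(y + 6))/3 = -3 + (y*(6 + y))/3 = -3 + y*(6 + y)/3)
R(h) = -17/3 (R(h) = -3 + 2*(-2) + (⅓)*(-2)² = -3 - 4 + (⅓)*4 = -3 - 4 + 4/3 = -17/3)
√(o + R(g(-4))) = √(-102 - 17/3) = √(-323/3) = I*√969/3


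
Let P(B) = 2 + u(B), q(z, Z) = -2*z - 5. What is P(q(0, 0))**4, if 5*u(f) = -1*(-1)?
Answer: 14641/625 ≈ 23.426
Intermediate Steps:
u(f) = 1/5 (u(f) = (-1*(-1))/5 = (1/5)*1 = 1/5)
q(z, Z) = -5 - 2*z
P(B) = 11/5 (P(B) = 2 + 1/5 = 11/5)
P(q(0, 0))**4 = (11/5)**4 = 14641/625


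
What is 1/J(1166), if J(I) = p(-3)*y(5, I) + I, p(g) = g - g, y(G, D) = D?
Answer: 1/1166 ≈ 0.00085763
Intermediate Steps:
p(g) = 0
J(I) = I (J(I) = 0*I + I = 0 + I = I)
1/J(1166) = 1/1166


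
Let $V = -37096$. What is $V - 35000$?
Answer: $-72096$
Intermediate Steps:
$V - 35000 = -37096 - 35000 = -72096$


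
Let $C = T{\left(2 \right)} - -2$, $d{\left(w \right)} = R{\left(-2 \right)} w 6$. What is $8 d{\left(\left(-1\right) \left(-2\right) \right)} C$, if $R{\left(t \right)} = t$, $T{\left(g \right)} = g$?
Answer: $-768$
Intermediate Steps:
$d{\left(w \right)} = - 12 w$ ($d{\left(w \right)} = - 2 w 6 = - 12 w$)
$C = 4$ ($C = 2 - -2 = 2 + 2 = 4$)
$8 d{\left(\left(-1\right) \left(-2\right) \right)} C = 8 \left(- 12 \left(\left(-1\right) \left(-2\right)\right)\right) 4 = 8 \left(\left(-12\right) 2\right) 4 = 8 \left(-24\right) 4 = \left(-192\right) 4 = -768$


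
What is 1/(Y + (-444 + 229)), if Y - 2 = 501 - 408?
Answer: -1/120 ≈ -0.0083333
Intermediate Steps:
Y = 95 (Y = 2 + (501 - 408) = 2 + 93 = 95)
1/(Y + (-444 + 229)) = 1/(95 + (-444 + 229)) = 1/(95 - 215) = 1/(-120) = -1/120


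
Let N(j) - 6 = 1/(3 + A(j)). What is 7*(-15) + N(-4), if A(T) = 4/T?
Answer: -197/2 ≈ -98.500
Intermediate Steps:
N(j) = 6 + 1/(3 + 4/j)
7*(-15) + N(-4) = 7*(-15) + (24 + 19*(-4))/(4 + 3*(-4)) = -105 + (24 - 76)/(4 - 12) = -105 - 52/(-8) = -105 - 1/8*(-52) = -105 + 13/2 = -197/2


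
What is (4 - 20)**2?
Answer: 256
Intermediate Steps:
(4 - 20)**2 = (-16)**2 = 256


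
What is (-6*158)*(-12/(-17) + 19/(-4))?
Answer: 65175/17 ≈ 3833.8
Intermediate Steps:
(-6*158)*(-12/(-17) + 19/(-4)) = -948*(-12*(-1/17) + 19*(-1/4)) = -948*(12/17 - 19/4) = -948*(-275/68) = 65175/17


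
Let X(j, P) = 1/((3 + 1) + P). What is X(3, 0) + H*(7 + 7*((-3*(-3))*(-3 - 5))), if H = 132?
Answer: -262415/4 ≈ -65604.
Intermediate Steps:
X(j, P) = 1/(4 + P)
X(3, 0) + H*(7 + 7*((-3*(-3))*(-3 - 5))) = 1/(4 + 0) + 132*(7 + 7*((-3*(-3))*(-3 - 5))) = 1/4 + 132*(7 + 7*(9*(-8))) = 1/4 + 132*(7 + 7*(-72)) = 1/4 + 132*(7 - 504) = 1/4 + 132*(-497) = 1/4 - 65604 = -262415/4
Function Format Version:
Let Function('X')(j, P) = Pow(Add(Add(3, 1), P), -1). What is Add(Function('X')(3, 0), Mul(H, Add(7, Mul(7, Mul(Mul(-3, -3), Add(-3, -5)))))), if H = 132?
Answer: Rational(-262415, 4) ≈ -65604.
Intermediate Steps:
Function('X')(j, P) = Pow(Add(4, P), -1)
Add(Function('X')(3, 0), Mul(H, Add(7, Mul(7, Mul(Mul(-3, -3), Add(-3, -5)))))) = Add(Pow(Add(4, 0), -1), Mul(132, Add(7, Mul(7, Mul(Mul(-3, -3), Add(-3, -5)))))) = Add(Pow(4, -1), Mul(132, Add(7, Mul(7, Mul(9, -8))))) = Add(Rational(1, 4), Mul(132, Add(7, Mul(7, -72)))) = Add(Rational(1, 4), Mul(132, Add(7, -504))) = Add(Rational(1, 4), Mul(132, -497)) = Add(Rational(1, 4), -65604) = Rational(-262415, 4)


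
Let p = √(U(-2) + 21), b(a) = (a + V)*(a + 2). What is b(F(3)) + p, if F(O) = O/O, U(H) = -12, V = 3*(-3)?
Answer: -21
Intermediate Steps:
V = -9
F(O) = 1
b(a) = (-9 + a)*(2 + a) (b(a) = (a - 9)*(a + 2) = (-9 + a)*(2 + a))
p = 3 (p = √(-12 + 21) = √9 = 3)
b(F(3)) + p = (-18 + 1² - 7*1) + 3 = (-18 + 1 - 7) + 3 = -24 + 3 = -21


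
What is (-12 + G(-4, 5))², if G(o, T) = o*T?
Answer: 1024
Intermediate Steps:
G(o, T) = T*o
(-12 + G(-4, 5))² = (-12 + 5*(-4))² = (-12 - 20)² = (-32)² = 1024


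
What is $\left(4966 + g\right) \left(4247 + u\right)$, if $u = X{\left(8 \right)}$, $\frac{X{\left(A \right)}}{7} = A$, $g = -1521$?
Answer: $14823835$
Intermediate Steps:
$X{\left(A \right)} = 7 A$
$u = 56$ ($u = 7 \cdot 8 = 56$)
$\left(4966 + g\right) \left(4247 + u\right) = \left(4966 - 1521\right) \left(4247 + 56\right) = 3445 \cdot 4303 = 14823835$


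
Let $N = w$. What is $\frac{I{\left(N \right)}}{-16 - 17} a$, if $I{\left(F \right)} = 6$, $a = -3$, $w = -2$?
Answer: $\frac{6}{11} \approx 0.54545$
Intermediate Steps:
$N = -2$
$\frac{I{\left(N \right)}}{-16 - 17} a = \frac{6}{-16 - 17} \left(-3\right) = \frac{6}{-33} \left(-3\right) = 6 \left(- \frac{1}{33}\right) \left(-3\right) = \left(- \frac{2}{11}\right) \left(-3\right) = \frac{6}{11}$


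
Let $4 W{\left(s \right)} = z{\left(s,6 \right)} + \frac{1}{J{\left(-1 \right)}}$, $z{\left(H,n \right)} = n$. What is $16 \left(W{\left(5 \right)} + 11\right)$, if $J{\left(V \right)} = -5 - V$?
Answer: $199$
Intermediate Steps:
$W{\left(s \right)} = \frac{23}{16}$ ($W{\left(s \right)} = \frac{6 + \frac{1}{-5 - -1}}{4} = \frac{6 + \frac{1}{-5 + 1}}{4} = \frac{6 + \frac{1}{-4}}{4} = \frac{6 - \frac{1}{4}}{4} = \frac{1}{4} \cdot \frac{23}{4} = \frac{23}{16}$)
$16 \left(W{\left(5 \right)} + 11\right) = 16 \left(\frac{23}{16} + 11\right) = 16 \cdot \frac{199}{16} = 199$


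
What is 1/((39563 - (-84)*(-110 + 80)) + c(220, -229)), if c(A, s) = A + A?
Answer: 1/37483 ≈ 2.6679e-5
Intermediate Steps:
c(A, s) = 2*A
1/((39563 - (-84)*(-110 + 80)) + c(220, -229)) = 1/((39563 - (-84)*(-110 + 80)) + 2*220) = 1/((39563 - (-84)*(-30)) + 440) = 1/((39563 - 1*2520) + 440) = 1/((39563 - 2520) + 440) = 1/(37043 + 440) = 1/37483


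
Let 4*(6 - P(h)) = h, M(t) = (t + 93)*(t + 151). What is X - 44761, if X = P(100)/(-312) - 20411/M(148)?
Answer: -77410774123/1729416 ≈ -44761.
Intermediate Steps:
M(t) = (93 + t)*(151 + t)
P(h) = 6 - h/4
X = -384547/1729416 (X = (6 - ¼*100)/(-312) - 20411/(14043 + 148² + 244*148) = (6 - 25)*(-1/312) - 20411/(14043 + 21904 + 36112) = -19*(-1/312) - 20411/72059 = 19/312 - 20411*1/72059 = 19/312 - 20411/72059 = -384547/1729416 ≈ -0.22236)
X - 44761 = -384547/1729416 - 44761 = -77410774123/1729416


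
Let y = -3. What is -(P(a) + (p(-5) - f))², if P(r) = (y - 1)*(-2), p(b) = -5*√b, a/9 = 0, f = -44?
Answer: -2579 + 520*I*√5 ≈ -2579.0 + 1162.8*I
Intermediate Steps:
a = 0 (a = 9*0 = 0)
P(r) = 8 (P(r) = (-3 - 1)*(-2) = -4*(-2) = 8)
-(P(a) + (p(-5) - f))² = -(8 + (-5*I*√5 - 1*(-44)))² = -(8 + (-5*I*√5 + 44))² = -(8 + (44 - 5*I*√5))² = -(52 - 5*I*√5)²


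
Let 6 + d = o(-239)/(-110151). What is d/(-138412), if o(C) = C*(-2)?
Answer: 165346/3811555053 ≈ 4.3380e-5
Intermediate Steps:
o(C) = -2*C
d = -661384/110151 (d = -6 - 2*(-239)/(-110151) = -6 + 478*(-1/110151) = -6 - 478/110151 = -661384/110151 ≈ -6.0043)
d/(-138412) = -661384/110151/(-138412) = -661384/110151*(-1/138412) = 165346/3811555053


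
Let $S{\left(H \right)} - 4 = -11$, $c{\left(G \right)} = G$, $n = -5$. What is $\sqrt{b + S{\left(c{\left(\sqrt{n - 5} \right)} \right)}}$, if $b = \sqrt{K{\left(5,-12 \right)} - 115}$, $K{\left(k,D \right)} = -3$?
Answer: $\sqrt{-7 + i \sqrt{118}} \approx 1.7209 + 3.1562 i$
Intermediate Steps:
$S{\left(H \right)} = -7$ ($S{\left(H \right)} = 4 - 11 = -7$)
$b = i \sqrt{118}$ ($b = \sqrt{-3 - 115} = \sqrt{-118} = i \sqrt{118} \approx 10.863 i$)
$\sqrt{b + S{\left(c{\left(\sqrt{n - 5} \right)} \right)}} = \sqrt{i \sqrt{118} - 7} = \sqrt{-7 + i \sqrt{118}}$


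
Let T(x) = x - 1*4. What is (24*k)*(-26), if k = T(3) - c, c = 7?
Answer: 4992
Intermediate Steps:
T(x) = -4 + x (T(x) = x - 4 = -4 + x)
k = -8 (k = (-4 + 3) - 1*7 = -1 - 7 = -8)
(24*k)*(-26) = (24*(-8))*(-26) = -192*(-26) = 4992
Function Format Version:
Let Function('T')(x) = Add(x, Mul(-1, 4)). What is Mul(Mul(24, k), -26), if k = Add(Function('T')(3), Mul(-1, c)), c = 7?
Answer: 4992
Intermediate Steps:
Function('T')(x) = Add(-4, x) (Function('T')(x) = Add(x, -4) = Add(-4, x))
k = -8 (k = Add(Add(-4, 3), Mul(-1, 7)) = Add(-1, -7) = -8)
Mul(Mul(24, k), -26) = Mul(Mul(24, -8), -26) = Mul(-192, -26) = 4992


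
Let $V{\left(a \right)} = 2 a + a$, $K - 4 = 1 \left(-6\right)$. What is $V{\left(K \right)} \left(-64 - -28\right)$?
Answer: $216$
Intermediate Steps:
$K = -2$ ($K = 4 + 1 \left(-6\right) = 4 - 6 = -2$)
$V{\left(a \right)} = 3 a$
$V{\left(K \right)} \left(-64 - -28\right) = 3 \left(-2\right) \left(-64 - -28\right) = - 6 \left(-64 + \left(30 - 2\right)\right) = - 6 \left(-64 + 28\right) = \left(-6\right) \left(-36\right) = 216$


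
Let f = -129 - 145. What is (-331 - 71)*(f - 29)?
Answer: 121806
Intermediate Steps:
f = -274
(-331 - 71)*(f - 29) = (-331 - 71)*(-274 - 29) = -402*(-303) = 121806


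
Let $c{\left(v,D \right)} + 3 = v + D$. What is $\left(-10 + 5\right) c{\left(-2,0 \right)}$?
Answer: $25$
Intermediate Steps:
$c{\left(v,D \right)} = -3 + D + v$ ($c{\left(v,D \right)} = -3 + \left(v + D\right) = -3 + \left(D + v\right) = -3 + D + v$)
$\left(-10 + 5\right) c{\left(-2,0 \right)} = \left(-10 + 5\right) \left(-3 + 0 - 2\right) = \left(-5\right) \left(-5\right) = 25$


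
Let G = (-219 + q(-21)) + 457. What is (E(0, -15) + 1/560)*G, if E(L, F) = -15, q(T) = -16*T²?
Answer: 4090313/40 ≈ 1.0226e+5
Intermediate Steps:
G = -6818 (G = (-219 - 16*(-21)²) + 457 = (-219 - 16*441) + 457 = (-219 - 7056) + 457 = -7275 + 457 = -6818)
(E(0, -15) + 1/560)*G = (-15 + 1/560)*(-6818) = -8399/560*(-6818) = 4090313/40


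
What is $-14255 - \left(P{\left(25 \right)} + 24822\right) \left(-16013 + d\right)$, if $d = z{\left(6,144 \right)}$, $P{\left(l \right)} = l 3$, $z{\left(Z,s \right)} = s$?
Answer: $395076238$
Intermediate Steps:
$P{\left(l \right)} = 3 l$
$d = 144$
$-14255 - \left(P{\left(25 \right)} + 24822\right) \left(-16013 + d\right) = -14255 - \left(3 \cdot 25 + 24822\right) \left(-16013 + 144\right) = -14255 - \left(75 + 24822\right) \left(-15869\right) = -14255 - 24897 \left(-15869\right) = -14255 - -395090493 = -14255 + 395090493 = 395076238$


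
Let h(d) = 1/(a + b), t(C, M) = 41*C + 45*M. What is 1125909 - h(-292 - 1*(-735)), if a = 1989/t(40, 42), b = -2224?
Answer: 8836956875009/7848731 ≈ 1.1259e+6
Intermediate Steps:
a = 1989/3530 (a = 1989/(41*40 + 45*42) = 1989/(1640 + 1890) = 1989/3530 ≈ 0.56346)
h(d) = -3530/7848731 (h(d) = 1/(1989/3530 - 2224) = 1/(-7848731/3530) = -3530/7848731)
1125909 - h(-292 - 1*(-735)) = 1125909 - 1*(-3530/7848731) = 1125909 + 3530/7848731 = 8836956875009/7848731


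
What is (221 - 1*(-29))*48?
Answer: 12000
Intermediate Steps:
(221 - 1*(-29))*48 = (221 + 29)*48 = 250*48 = 12000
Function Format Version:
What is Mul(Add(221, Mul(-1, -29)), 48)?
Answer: 12000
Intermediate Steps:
Mul(Add(221, Mul(-1, -29)), 48) = Mul(Add(221, 29), 48) = Mul(250, 48) = 12000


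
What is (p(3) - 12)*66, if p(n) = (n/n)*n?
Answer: -594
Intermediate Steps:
p(n) = n (p(n) = 1*n = n)
(p(3) - 12)*66 = (3 - 12)*66 = -9*66 = -594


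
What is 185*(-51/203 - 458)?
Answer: -17209625/203 ≈ -84777.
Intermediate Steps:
185*(-51/203 - 458) = 185*(-93025/203) = -17209625/203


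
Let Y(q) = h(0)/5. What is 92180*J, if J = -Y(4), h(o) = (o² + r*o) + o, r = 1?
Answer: 0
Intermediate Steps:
h(o) = o² + 2*o (h(o) = (o² + 1*o) + o = (o² + o) + o = (o + o²) + o = o² + 2*o)
Y(q) = 0 (Y(q) = (0*(2 + 0))/5 = (0*2)*(⅕) = 0*(⅕) = 0)
J = 0 (J = -1*0 = 0)
92180*J = 92180*0 = 0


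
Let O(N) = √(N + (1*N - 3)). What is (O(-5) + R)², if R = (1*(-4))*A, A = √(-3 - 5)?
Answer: -141 + 16*√26 ≈ -59.416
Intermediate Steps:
A = 2*I*√2 (A = √(-8) = 2*I*√2 ≈ 2.8284*I)
R = -8*I*√2 (R = (1*(-4))*(2*I*√2) = -8*I*√2 ≈ -11.314*I)
O(N) = √(-3 + 2*N) (O(N) = √(N + (N - 3)) = √(N + (-3 + N)) = √(-3 + 2*N))
(O(-5) + R)² = (√(-3 + 2*(-5)) - 8*I*√2)² = (√(-3 - 10) - 8*I*√2)² = (√(-13) - 8*I*√2)² = (I*√13 - 8*I*√2)²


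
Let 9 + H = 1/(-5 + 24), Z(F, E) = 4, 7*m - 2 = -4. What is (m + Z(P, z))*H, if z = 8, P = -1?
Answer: -4420/133 ≈ -33.233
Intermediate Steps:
m = -2/7 (m = 2/7 + (1/7)*(-4) = 2/7 - 4/7 = -2/7 ≈ -0.28571)
H = -170/19 (H = -9 + 1/(-5 + 24) = -9 + 1/19 = -170/19 ≈ -8.9474)
(m + Z(P, z))*H = (-2/7 + 4)*(-170/19) = (26/7)*(-170/19) = -4420/133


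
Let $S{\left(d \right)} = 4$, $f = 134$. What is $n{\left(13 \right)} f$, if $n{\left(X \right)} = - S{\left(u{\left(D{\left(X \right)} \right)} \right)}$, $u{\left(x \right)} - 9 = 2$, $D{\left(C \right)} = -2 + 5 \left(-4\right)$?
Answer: $-536$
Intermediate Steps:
$D{\left(C \right)} = -22$ ($D{\left(C \right)} = -2 - 20 = -22$)
$u{\left(x \right)} = 11$ ($u{\left(x \right)} = 9 + 2 = 11$)
$n{\left(X \right)} = -4$ ($n{\left(X \right)} = \left(-1\right) 4 = -4$)
$n{\left(13 \right)} f = \left(-4\right) 134 = -536$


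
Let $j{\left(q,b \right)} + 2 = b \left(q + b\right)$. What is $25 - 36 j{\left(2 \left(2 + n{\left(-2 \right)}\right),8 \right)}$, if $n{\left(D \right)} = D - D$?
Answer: $-3359$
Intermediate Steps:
$n{\left(D \right)} = 0$
$j{\left(q,b \right)} = -2 + b \left(b + q\right)$ ($j{\left(q,b \right)} = -2 + b \left(q + b\right) = -2 + b \left(b + q\right)$)
$25 - 36 j{\left(2 \left(2 + n{\left(-2 \right)}\right),8 \right)} = 25 - 36 \left(-2 + 8^{2} + 8 \cdot 2 \left(2 + 0\right)\right) = 25 - 36 \left(-2 + 64 + 8 \cdot 2 \cdot 2\right) = 25 - 36 \left(-2 + 64 + 8 \cdot 4\right) = 25 - 36 \left(-2 + 64 + 32\right) = 25 - 3384 = -3359$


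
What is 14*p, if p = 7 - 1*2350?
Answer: -32802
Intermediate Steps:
p = -2343 (p = 7 - 2350 = -2343)
14*p = 14*(-2343) = -32802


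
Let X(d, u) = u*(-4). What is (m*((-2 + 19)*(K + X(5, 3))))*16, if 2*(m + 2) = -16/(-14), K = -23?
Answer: 13600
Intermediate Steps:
X(d, u) = -4*u
m = -10/7 (m = -2 + (-16/(-14))/2 = -2 + (-16*(-1/14))/2 = -2 + (½)*(8/7) = -2 + 4/7 = -10/7 ≈ -1.4286)
(m*((-2 + 19)*(K + X(5, 3))))*16 = -10*(-2 + 19)*(-23 - 4*3)/7*16 = -170*(-23 - 12)/7*16 = -170*(-35)/7*16 = -10/7*(-595)*16 = 850*16 = 13600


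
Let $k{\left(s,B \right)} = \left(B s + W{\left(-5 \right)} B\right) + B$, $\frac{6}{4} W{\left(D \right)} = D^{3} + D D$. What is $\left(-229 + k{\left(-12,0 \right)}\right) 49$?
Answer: $-11221$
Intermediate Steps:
$W{\left(D \right)} = \frac{2 D^{2}}{3} + \frac{2 D^{3}}{3}$ ($W{\left(D \right)} = \frac{2 \left(D^{3} + D D\right)}{3} = \frac{2 \left(D^{3} + D^{2}\right)}{3} = \frac{2 \left(D^{2} + D^{3}\right)}{3} = \frac{2 D^{2}}{3} + \frac{2 D^{3}}{3}$)
$k{\left(s,B \right)} = - \frac{197 B}{3} + B s$ ($k{\left(s,B \right)} = \left(B s + \frac{2 \left(-5\right)^{2} \left(1 - 5\right)}{3} B\right) + B = \left(B s + \frac{2}{3} \cdot 25 \left(-4\right) B\right) + B = \left(B s - \frac{200 B}{3}\right) + B = \left(- \frac{200 B}{3} + B s\right) + B = - \frac{197 B}{3} + B s$)
$\left(-229 + k{\left(-12,0 \right)}\right) 49 = \left(-229 + \frac{1}{3} \cdot 0 \left(-197 + 3 \left(-12\right)\right)\right) 49 = \left(-229 + \frac{1}{3} \cdot 0 \left(-197 - 36\right)\right) 49 = \left(-229 + \frac{1}{3} \cdot 0 \left(-233\right)\right) 49 = \left(-229 + 0\right) 49 = \left(-229\right) 49 = -11221$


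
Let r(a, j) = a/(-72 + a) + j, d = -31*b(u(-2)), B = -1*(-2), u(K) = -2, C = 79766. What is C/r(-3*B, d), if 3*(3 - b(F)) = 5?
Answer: -3110874/1609 ≈ -1933.4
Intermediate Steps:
b(F) = 4/3 (b(F) = 3 - ⅓*5 = 3 - 5/3 = 4/3)
B = 2
d = -124/3 (d = -31*4/3 = -124/3 ≈ -41.333)
r(a, j) = j + a/(-72 + a) (r(a, j) = a/(-72 + a) + j = j + a/(-72 + a))
C/r(-3*B, d) = 79766/(((-3*2 - 72*(-124/3) - 3*2*(-124/3))/(-72 - 3*2))) = 79766/(((-6 + 2976 - 6*(-124/3))/(-72 - 6))) = 79766/(((-6 + 2976 + 248)/(-78))) = 79766/((-1/78*3218)) = 79766/(-1609/39) = 79766*(-39/1609) = -3110874/1609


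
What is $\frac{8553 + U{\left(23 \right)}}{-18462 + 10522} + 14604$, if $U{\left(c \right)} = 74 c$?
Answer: $\frac{23189101}{1588} \approx 14603.0$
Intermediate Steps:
$\frac{8553 + U{\left(23 \right)}}{-18462 + 10522} + 14604 = \frac{8553 + 74 \cdot 23}{-18462 + 10522} + 14604 = \frac{8553 + 1702}{-7940} + 14604 = 10255 \left(- \frac{1}{7940}\right) + 14604 = - \frac{2051}{1588} + 14604 = \frac{23189101}{1588}$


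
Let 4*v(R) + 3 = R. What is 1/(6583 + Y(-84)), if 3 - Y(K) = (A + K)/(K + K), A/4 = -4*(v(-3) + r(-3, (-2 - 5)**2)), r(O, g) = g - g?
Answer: 14/92199 ≈ 0.00015185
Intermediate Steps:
v(R) = -3/4 + R/4
r(O, g) = 0
A = 24 (A = 4*(-4*((-3/4 + (1/4)*(-3)) + 0)) = 4*(-4*((-3/4 - 3/4) + 0)) = 4*(-4*(-3/2 + 0)) = 4*(-4*(-3/2)) = 4*6 = 24)
Y(K) = 3 - (24 + K)/(2*K) (Y(K) = 3 - (24 + K)/(K + K) = 3 - (24 + K)/(2*K))
1/(6583 + Y(-84)) = 1/(6583 + (5/2 - 12/(-84))) = 1/(6583 + (5/2 - 12*(-1/84))) = 1/(6583 + (5/2 + 1/7)) = 1/(6583 + 37/14) = 1/(92199/14) = 14/92199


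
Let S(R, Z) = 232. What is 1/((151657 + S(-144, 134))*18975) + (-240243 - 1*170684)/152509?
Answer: -1184330148526916/439545239531475 ≈ -2.6944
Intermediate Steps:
1/((151657 + S(-144, 134))*18975) + (-240243 - 1*170684)/152509 = 1/((151657 + 232)*18975) + (-240243 - 1*170684)/152509 = (1/18975)/151889 + (-240243 - 170684)*(1/152509) = (1/151889)*(1/18975) - 410927*1/152509 = 1/2882093775 - 410927/152509 = -1184330148526916/439545239531475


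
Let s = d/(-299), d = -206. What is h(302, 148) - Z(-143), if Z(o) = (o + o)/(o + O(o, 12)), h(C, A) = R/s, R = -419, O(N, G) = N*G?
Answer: -1629065/2678 ≈ -608.31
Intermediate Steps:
O(N, G) = G*N
s = 206/299 (s = -206/(-299) = -206*(-1/299) = 206/299 ≈ 0.68896)
h(C, A) = -125281/206 (h(C, A) = -419/206/299 = -419*299/206 = -125281/206)
Z(o) = 2/13 (Z(o) = (o + o)/(o + 12*o) = (2*o)/((13*o)) = (2*o)*(1/(13*o)) = 2/13)
h(302, 148) - Z(-143) = -125281/206 - 1*2/13 = -125281/206 - 2/13 = -1629065/2678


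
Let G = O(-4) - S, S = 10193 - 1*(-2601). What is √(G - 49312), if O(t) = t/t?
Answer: I*√62105 ≈ 249.21*I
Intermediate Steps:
O(t) = 1
S = 12794 (S = 10193 + 2601 = 12794)
G = -12793 (G = 1 - 1*12794 = 1 - 12794 = -12793)
√(G - 49312) = √(-12793 - 49312) = √(-62105) = I*√62105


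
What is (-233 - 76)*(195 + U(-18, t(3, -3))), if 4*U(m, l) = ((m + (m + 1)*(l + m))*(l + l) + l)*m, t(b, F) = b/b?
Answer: 1389573/2 ≈ 6.9479e+5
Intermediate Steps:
t(b, F) = 1
U(m, l) = m*(l + 2*l*(m + (1 + m)*(l + m)))/4 (U(m, l) = (((m + (m + 1)*(l + m))*(l + l) + l)*m)/4 = (((m + (1 + m)*(l + m))*(2*l) + l)*m)/4 = ((2*l*(m + (1 + m)*(l + m)) + l)*m)/4 = ((l + 2*l*(m + (1 + m)*(l + m)))*m)/4 = (m*(l + 2*l*(m + (1 + m)*(l + m))))/4 = m*(l + 2*l*(m + (1 + m)*(l + m)))/4)
(-233 - 76)*(195 + U(-18, t(3, -3))) = (-233 - 76)*(195 + (¼)*1*(-18)*(1 + 2*1 + 2*(-18)² + 4*(-18) + 2*1*(-18))) = -309*(195 + (¼)*1*(-18)*(1 + 2 + 2*324 - 72 - 36)) = -309*(195 + (¼)*1*(-18)*(1 + 2 + 648 - 72 - 36)) = -309*(195 + (¼)*1*(-18)*543) = -309*(195 - 4887/2) = -309*(-4497/2) = 1389573/2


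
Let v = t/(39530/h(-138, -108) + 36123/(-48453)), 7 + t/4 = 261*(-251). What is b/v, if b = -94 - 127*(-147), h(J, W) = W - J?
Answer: -296312022125/3174543654 ≈ -93.340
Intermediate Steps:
t = -262072 (t = -28 + 4*(261*(-251)) = -28 + 4*(-65511) = -28 - 262044 = -262072)
b = 18575 (b = -94 + 18669 = 18575)
v = -3174543654/15952195 (v = -262072/(39530/(-108 - 1*(-138)) + 36123/(-48453)) = -262072/(39530/(-108 + 138) + 36123*(-1/48453)) = -262072/(39530/30 - 12041/16151) = -262072/(39530*(1/30) - 12041/16151) = -262072/(3953/3 - 12041/16151) = -262072/63808780/48453 = -262072*48453/63808780 = -3174543654/15952195 ≈ -199.00)
b/v = 18575/(-3174543654/15952195) = 18575*(-15952195/3174543654) = -296312022125/3174543654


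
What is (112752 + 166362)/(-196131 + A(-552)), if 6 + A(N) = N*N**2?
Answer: -93038/56130915 ≈ -0.0016575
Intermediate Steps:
A(N) = -6 + N**3 (A(N) = -6 + N*N**2 = -6 + N**3)
(112752 + 166362)/(-196131 + A(-552)) = (112752 + 166362)/(-196131 + (-6 + (-552)**3)) = 279114/(-196131 + (-6 - 168196608)) = 279114/(-196131 - 168196614) = 279114/(-168392745) = 279114*(-1/168392745) = -93038/56130915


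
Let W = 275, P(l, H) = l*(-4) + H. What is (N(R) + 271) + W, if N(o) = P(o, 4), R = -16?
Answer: 614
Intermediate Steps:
P(l, H) = H - 4*l (P(l, H) = -4*l + H = H - 4*l)
N(o) = 4 - 4*o
(N(R) + 271) + W = ((4 - 4*(-16)) + 271) + 275 = ((4 + 64) + 271) + 275 = (68 + 271) + 275 = 339 + 275 = 614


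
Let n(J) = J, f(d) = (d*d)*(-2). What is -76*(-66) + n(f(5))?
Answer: 4966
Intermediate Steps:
f(d) = -2*d² (f(d) = d²*(-2) = -2*d²)
-76*(-66) + n(f(5)) = -76*(-66) - 2*5² = 5016 - 2*25 = 5016 - 50 = 4966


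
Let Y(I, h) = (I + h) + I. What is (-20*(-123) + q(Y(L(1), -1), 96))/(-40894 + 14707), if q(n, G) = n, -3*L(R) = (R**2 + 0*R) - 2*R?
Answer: -7379/78561 ≈ -0.093927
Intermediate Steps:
L(R) = -R**2/3 + 2*R/3 (L(R) = -((R**2 + 0*R) - 2*R)/3 = -((R**2 + 0) - 2*R)/3 = -(R**2 - 2*R)/3 = -R**2/3 + 2*R/3)
Y(I, h) = h + 2*I
(-20*(-123) + q(Y(L(1), -1), 96))/(-40894 + 14707) = (-20*(-123) + (-1 + 2*((1/3)*1*(2 - 1*1))))/(-40894 + 14707) = (2460 + (-1 + 2*((1/3)*1*(2 - 1))))/(-26187) = (2460 + (-1 + 2*((1/3)*1*1)))*(-1/26187) = (2460 + (-1 + 2*(1/3)))*(-1/26187) = (2460 + (-1 + 2/3))*(-1/26187) = (2460 - 1/3)*(-1/26187) = (7379/3)*(-1/26187) = -7379/78561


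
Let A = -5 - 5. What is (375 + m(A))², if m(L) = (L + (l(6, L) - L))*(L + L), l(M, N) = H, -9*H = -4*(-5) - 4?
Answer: 13653025/81 ≈ 1.6856e+5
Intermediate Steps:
H = -16/9 (H = -(-4*(-5) - 4)/9 = -(20 - 4)/9 = -⅑*16 = -16/9 ≈ -1.7778)
l(M, N) = -16/9
A = -10
m(L) = -32*L/9 (m(L) = (L + (-16/9 - L))*(L + L) = -32*L/9)
(375 + m(A))² = (375 - 32/9*(-10))² = (375 + 320/9)² = (3695/9)² = 13653025/81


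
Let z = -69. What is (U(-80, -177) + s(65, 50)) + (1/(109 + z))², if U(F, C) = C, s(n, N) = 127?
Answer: -79999/1600 ≈ -49.999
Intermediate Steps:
(U(-80, -177) + s(65, 50)) + (1/(109 + z))² = (-177 + 127) + (1/(109 - 69))² = -50 + (1/40)² = -50 + 1/1600 = -79999/1600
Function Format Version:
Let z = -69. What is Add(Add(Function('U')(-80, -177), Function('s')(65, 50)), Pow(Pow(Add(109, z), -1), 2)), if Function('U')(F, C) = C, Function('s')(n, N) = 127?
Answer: Rational(-79999, 1600) ≈ -49.999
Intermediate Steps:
Add(Add(Function('U')(-80, -177), Function('s')(65, 50)), Pow(Pow(Add(109, z), -1), 2)) = Add(Add(-177, 127), Pow(Pow(Add(109, -69), -1), 2)) = Add(-50, Pow(Pow(40, -1), 2)) = Add(-50, Pow(Rational(1, 40), 2)) = Add(-50, Rational(1, 1600)) = Rational(-79999, 1600)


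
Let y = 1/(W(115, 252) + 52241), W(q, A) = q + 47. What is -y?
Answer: -1/52403 ≈ -1.9083e-5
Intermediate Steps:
W(q, A) = 47 + q
y = 1/52403 (y = 1/((47 + 115) + 52241) = 1/(162 + 52241) = 1/52403 ≈ 1.9083e-5)
-y = -1*1/52403 = -1/52403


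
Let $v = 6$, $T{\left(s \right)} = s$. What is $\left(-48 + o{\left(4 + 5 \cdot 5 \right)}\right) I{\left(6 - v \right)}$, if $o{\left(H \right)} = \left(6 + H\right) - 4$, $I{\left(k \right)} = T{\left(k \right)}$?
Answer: $0$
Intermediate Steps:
$I{\left(k \right)} = k$
$o{\left(H \right)} = 2 + H$
$\left(-48 + o{\left(4 + 5 \cdot 5 \right)}\right) I{\left(6 - v \right)} = \left(-48 + \left(2 + \left(4 + 5 \cdot 5\right)\right)\right) \left(6 - 6\right) = \left(-48 + \left(2 + \left(4 + 25\right)\right)\right) \left(6 - 6\right) = \left(-48 + \left(2 + 29\right)\right) 0 = \left(-48 + 31\right) 0 = \left(-17\right) 0 = 0$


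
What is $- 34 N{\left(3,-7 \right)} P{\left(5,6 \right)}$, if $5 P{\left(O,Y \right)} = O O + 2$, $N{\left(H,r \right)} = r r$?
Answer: $- \frac{44982}{5} \approx -8996.4$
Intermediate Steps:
$N{\left(H,r \right)} = r^{2}$
$P{\left(O,Y \right)} = \frac{2}{5} + \frac{O^{2}}{5}$ ($P{\left(O,Y \right)} = \frac{O O + 2}{5} = \frac{O^{2} + 2}{5} = \frac{2 + O^{2}}{5} = \frac{2}{5} + \frac{O^{2}}{5}$)
$- 34 N{\left(3,-7 \right)} P{\left(5,6 \right)} = - 34 \left(-7\right)^{2} \left(\frac{2}{5} + \frac{5^{2}}{5}\right) = \left(-34\right) 49 \left(\frac{2}{5} + \frac{1}{5} \cdot 25\right) = - 1666 \left(\frac{2}{5} + 5\right) = \left(-1666\right) \frac{27}{5} = - \frac{44982}{5}$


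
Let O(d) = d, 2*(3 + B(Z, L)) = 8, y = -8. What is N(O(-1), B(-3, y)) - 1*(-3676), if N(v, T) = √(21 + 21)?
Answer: 3676 + √42 ≈ 3682.5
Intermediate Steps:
B(Z, L) = 1 (B(Z, L) = -3 + (½)*8 = -3 + 4 = 1)
N(v, T) = √42
N(O(-1), B(-3, y)) - 1*(-3676) = √42 - 1*(-3676) = √42 + 3676 = 3676 + √42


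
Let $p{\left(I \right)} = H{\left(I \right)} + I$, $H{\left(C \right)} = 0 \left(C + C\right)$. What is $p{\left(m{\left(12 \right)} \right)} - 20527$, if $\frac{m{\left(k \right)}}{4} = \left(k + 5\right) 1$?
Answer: $-20459$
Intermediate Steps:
$H{\left(C \right)} = 0$ ($H{\left(C \right)} = 0 \cdot 2 C = 0$)
$m{\left(k \right)} = 20 + 4 k$ ($m{\left(k \right)} = 4 \left(k + 5\right) 1 = 4 \left(5 + k\right) 1 = 4 \left(5 + k\right) = 20 + 4 k$)
$p{\left(I \right)} = I$ ($p{\left(I \right)} = 0 + I = I$)
$p{\left(m{\left(12 \right)} \right)} - 20527 = \left(20 + 4 \cdot 12\right) - 20527 = \left(20 + 48\right) - 20527 = 68 - 20527 = -20459$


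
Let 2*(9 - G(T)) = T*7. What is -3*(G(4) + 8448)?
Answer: -25329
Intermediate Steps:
G(T) = 9 - 7*T/2 (G(T) = 9 - T*7/2 = 9 - 7*T/2)
-3*(G(4) + 8448) = -3*((9 - 7/2*4) + 8448) = -3*((9 - 14) + 8448) = -3*(-5 + 8448) = -3*8443 = -25329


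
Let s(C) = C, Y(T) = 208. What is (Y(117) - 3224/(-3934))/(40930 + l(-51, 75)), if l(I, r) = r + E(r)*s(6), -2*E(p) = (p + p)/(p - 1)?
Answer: 3799419/745965080 ≈ 0.0050933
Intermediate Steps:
E(p) = -p/(-1 + p) (E(p) = -(p + p)/(2*(p - 1)) = -2*p/(2*(-1 + p)) = -p/(-1 + p))
l(I, r) = r - 6*r/(-1 + r) (l(I, r) = r - r/(-1 + r)*6 = r - 6*r/(-1 + r))
(Y(117) - 3224/(-3934))/(40930 + l(-51, 75)) = (208 - 3224/(-3934))/(40930 + 75*(-7 + 75)/(-1 + 75)) = (208 - 3224*(-1/3934))/(40930 + 75*68/74) = (208 + 1612/1967)/(40930 + 75*(1/74)*68) = 410748/(1967*(40930 + 2550/37)) = 410748/(1967*(1516960/37)) = (410748/1967)*(37/1516960) = 3799419/745965080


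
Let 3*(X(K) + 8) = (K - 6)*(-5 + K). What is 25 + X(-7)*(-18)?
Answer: -767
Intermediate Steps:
X(K) = -8 + (-6 + K)*(-5 + K)/3 (X(K) = -8 + ((K - 6)*(-5 + K))/3 = -8 + ((-6 + K)*(-5 + K))/3 = -8 + (-6 + K)*(-5 + K)/3)
25 + X(-7)*(-18) = 25 + (2 - 11/3*(-7) + (⅓)*(-7)²)*(-18) = 25 + (2 + 77/3 + (⅓)*49)*(-18) = 25 + (2 + 77/3 + 49/3)*(-18) = 25 + 44*(-18) = 25 - 792 = -767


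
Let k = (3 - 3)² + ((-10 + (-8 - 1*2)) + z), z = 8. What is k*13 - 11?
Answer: -167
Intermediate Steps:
k = -12 (k = (3 - 3)² + ((-10 + (-8 - 1*2)) + 8) = 0² + ((-10 + (-8 - 2)) + 8) = 0 + ((-10 - 10) + 8) = 0 + (-20 + 8) = 0 - 12 = -12)
k*13 - 11 = -12*13 - 11 = -156 - 11 = -167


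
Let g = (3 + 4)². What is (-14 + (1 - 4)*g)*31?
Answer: -4991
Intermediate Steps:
g = 49 (g = 7² = 49)
(-14 + (1 - 4)*g)*31 = (-14 + (1 - 4)*49)*31 = (-14 - 3*49)*31 = (-14 - 147)*31 = -161*31 = -4991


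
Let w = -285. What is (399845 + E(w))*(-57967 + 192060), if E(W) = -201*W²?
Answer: -2135616073340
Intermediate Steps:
(399845 + E(w))*(-57967 + 192060) = (399845 - 201*(-285)²)*(-57967 + 192060) = (399845 - 201*81225)*134093 = (399845 - 16326225)*134093 = -15926380*134093 = -2135616073340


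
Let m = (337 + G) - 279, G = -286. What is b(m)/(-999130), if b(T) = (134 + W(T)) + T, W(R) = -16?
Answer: 1/9083 ≈ 0.00011010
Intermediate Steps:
m = -228 (m = (337 - 286) - 279 = 51 - 279 = -228)
b(T) = 118 + T (b(T) = (134 - 16) + T = 118 + T)
b(m)/(-999130) = (118 - 228)/(-999130) = -110*(-1/999130) = 1/9083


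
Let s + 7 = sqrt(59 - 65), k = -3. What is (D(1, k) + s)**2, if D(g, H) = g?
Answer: (6 - I*sqrt(6))**2 ≈ 30.0 - 29.394*I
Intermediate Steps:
s = -7 + I*sqrt(6) (s = -7 + sqrt(59 - 65) = -7 + sqrt(-6) = -7 + I*sqrt(6) ≈ -7.0 + 2.4495*I)
(D(1, k) + s)**2 = (1 + (-7 + I*sqrt(6)))**2 = (-6 + I*sqrt(6))**2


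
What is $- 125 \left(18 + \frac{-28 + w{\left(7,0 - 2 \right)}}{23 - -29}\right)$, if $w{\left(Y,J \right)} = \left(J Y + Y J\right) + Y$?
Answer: $- \frac{110875}{52} \approx -2132.2$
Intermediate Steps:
$w{\left(Y,J \right)} = Y + 2 J Y$ ($w{\left(Y,J \right)} = \left(J Y + J Y\right) + Y = 2 J Y + Y = Y + 2 J Y$)
$- 125 \left(18 + \frac{-28 + w{\left(7,0 - 2 \right)}}{23 - -29}\right) = - 125 \left(18 + \frac{-28 + 7 \left(1 + 2 \left(0 - 2\right)\right)}{23 - -29}\right) = - 125 \left(18 + \frac{-28 + 7 \left(1 + 2 \left(0 - 2\right)\right)}{23 + 29}\right) = - 125 \left(18 + \frac{-28 + 7 \left(1 + 2 \left(-2\right)\right)}{52}\right) = - 125 \left(18 + \left(-28 + 7 \left(1 - 4\right)\right) \frac{1}{52}\right) = - 125 \left(18 + \left(-28 + 7 \left(-3\right)\right) \frac{1}{52}\right) = - 125 \left(18 + \left(-28 - 21\right) \frac{1}{52}\right) = - 125 \left(18 - \frac{49}{52}\right) = \left(-125\right) \frac{887}{52} = - \frac{110875}{52}$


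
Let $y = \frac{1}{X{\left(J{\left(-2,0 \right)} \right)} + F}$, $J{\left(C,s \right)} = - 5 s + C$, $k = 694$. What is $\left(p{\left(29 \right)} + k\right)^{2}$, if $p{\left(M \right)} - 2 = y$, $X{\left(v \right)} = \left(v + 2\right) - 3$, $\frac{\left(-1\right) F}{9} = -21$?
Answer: $\frac{16759114849}{34596} \approx 4.8442 \cdot 10^{5}$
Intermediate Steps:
$F = 189$ ($F = \left(-9\right) \left(-21\right) = 189$)
$J{\left(C,s \right)} = C - 5 s$
$X{\left(v \right)} = -1 + v$ ($X{\left(v \right)} = \left(2 + v\right) - 3 = -1 + v$)
$y = \frac{1}{186}$ ($y = \frac{1}{\left(-1 - 2\right) + 189} = \frac{1}{-3 + 189} = \frac{1}{186} \approx 0.0053763$)
$p{\left(M \right)} = \frac{373}{186}$ ($p{\left(M \right)} = 2 + \frac{1}{186} = \frac{373}{186}$)
$\left(p{\left(29 \right)} + k\right)^{2} = \left(\frac{373}{186} + 694\right)^{2} = \left(\frac{129457}{186}\right)^{2} = \frac{16759114849}{34596}$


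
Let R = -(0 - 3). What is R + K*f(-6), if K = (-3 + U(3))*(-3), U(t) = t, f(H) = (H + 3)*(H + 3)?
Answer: 3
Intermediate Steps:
f(H) = (3 + H)**2 (f(H) = (3 + H)*(3 + H) = (3 + H)**2)
R = 3 (R = -1*(-3) = 3)
K = 0 (K = (-3 + 3)*(-3) = 0*(-3) = 0)
R + K*f(-6) = 3 + 0*(3 - 6)**2 = 3 + 0*(-3)**2 = 3 + 0*9 = 3 + 0 = 3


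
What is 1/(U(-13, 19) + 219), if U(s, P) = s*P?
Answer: -1/28 ≈ -0.035714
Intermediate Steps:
U(s, P) = P*s
1/(U(-13, 19) + 219) = 1/(19*(-13) + 219) = 1/(-247 + 219) = 1/(-28) = -1/28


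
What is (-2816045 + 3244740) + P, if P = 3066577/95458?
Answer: 40925433887/95458 ≈ 4.2873e+5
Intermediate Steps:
P = 3066577/95458 (P = 3066577*(1/95458) = 3066577/95458 ≈ 32.125)
(-2816045 + 3244740) + P = (-2816045 + 3244740) + 3066577/95458 = 428695 + 3066577/95458 = 40925433887/95458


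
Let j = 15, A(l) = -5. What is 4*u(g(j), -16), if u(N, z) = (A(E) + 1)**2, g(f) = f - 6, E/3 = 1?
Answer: 64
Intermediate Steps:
E = 3 (E = 3*1 = 3)
g(f) = -6 + f
u(N, z) = 16 (u(N, z) = (-5 + 1)**2 = (-4)**2 = 16)
4*u(g(j), -16) = 4*16 = 64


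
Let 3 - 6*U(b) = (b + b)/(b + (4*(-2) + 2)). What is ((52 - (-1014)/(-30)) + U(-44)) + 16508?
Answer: 2478961/150 ≈ 16526.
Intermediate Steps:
U(b) = 1/2 - b/(3*(-6 + b)) (U(b) = 1/2 - (b + b)/(6*(b + (4*(-2) + 2))) = 1/2 - 2*b/(6*(b + (-8 + 2))) = 1/2 - 2*b/(6*(b - 6)) = 1/2 - 2*b/(6*(-6 + b)) = 1/2 - b/(3*(-6 + b)))
((52 - (-1014)/(-30)) + U(-44)) + 16508 = ((52 - (-1014)/(-30)) + (-18 - 44)/(6*(-6 - 44))) + 16508 = ((52 - (-1014)*(-1)/30) + (1/6)*(-62)/(-50)) + 16508 = ((52 - 26*13/10) + (1/6)*(-1/50)*(-62)) + 16508 = ((52 - 169/5) + 31/150) + 16508 = (91/5 + 31/150) + 16508 = 2761/150 + 16508 = 2478961/150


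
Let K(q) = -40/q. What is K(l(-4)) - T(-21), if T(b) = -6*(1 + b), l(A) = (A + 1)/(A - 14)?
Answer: -360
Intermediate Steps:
l(A) = (1 + A)/(-14 + A)
T(b) = -6 - 6*b
K(l(-4)) - T(-21) = -40*(-14 - 4)/(1 - 4) - (-6 - 6*(-21)) = -40/(-3/(-18)) - (-6 + 126) = -40/((-1/18*(-3))) - 1*120 = -40/⅙ - 120 = -40*6 - 120 = -240 - 120 = -360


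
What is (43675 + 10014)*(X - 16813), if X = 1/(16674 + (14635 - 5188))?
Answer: -23578725480308/26121 ≈ -9.0267e+8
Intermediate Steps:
X = 1/26121 (X = 1/(16674 + 9447) = 1/26121 ≈ 3.8283e-5)
(43675 + 10014)*(X - 16813) = (43675 + 10014)*(1/26121 - 16813) = 53689*(-439172372/26121) = -23578725480308/26121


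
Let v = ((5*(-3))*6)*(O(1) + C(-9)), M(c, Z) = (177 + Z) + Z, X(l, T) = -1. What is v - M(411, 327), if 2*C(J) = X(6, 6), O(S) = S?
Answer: -876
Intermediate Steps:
C(J) = -½ (C(J) = (½)*(-1) = -½)
M(c, Z) = 177 + 2*Z
v = -45 (v = ((5*(-3))*6)*(1 - ½) = -15*6*(½) = -90*½ = -45)
v - M(411, 327) = -45 - (177 + 2*327) = -45 - (177 + 654) = -45 - 1*831 = -45 - 831 = -876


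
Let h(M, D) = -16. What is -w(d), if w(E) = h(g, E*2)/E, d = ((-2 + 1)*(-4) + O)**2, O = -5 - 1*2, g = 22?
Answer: 16/9 ≈ 1.7778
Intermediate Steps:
O = -7 (O = -5 - 2 = -7)
d = 9 (d = ((-2 + 1)*(-4) - 7)**2 = (-1*(-4) - 7)**2 = (4 - 7)**2 = (-3)**2 = 9)
w(E) = -16/E
-w(d) = -(-16)/9 = -1*(-16/9) = 16/9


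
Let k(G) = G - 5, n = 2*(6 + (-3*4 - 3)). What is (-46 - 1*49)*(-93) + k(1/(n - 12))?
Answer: 264899/30 ≈ 8830.0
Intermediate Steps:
n = -18 (n = 2*(6 + (-12 - 3)) = 2*(6 - 15) = 2*(-9) = -18)
k(G) = -5 + G
(-46 - 1*49)*(-93) + k(1/(n - 12)) = (-46 - 1*49)*(-93) + (-5 + 1/(-18 - 12)) = (-46 - 49)*(-93) + (-5 + 1/(-30)) = -95*(-93) + (-5 - 1/30) = 8835 - 151/30 = 264899/30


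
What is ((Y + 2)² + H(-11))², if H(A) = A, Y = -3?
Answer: 100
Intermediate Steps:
((Y + 2)² + H(-11))² = ((-3 + 2)² - 11)² = ((-1)² - 11)² = (1 - 11)² = (-10)² = 100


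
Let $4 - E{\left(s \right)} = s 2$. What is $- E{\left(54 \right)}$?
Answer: $104$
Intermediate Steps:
$E{\left(s \right)} = 4 - 2 s$ ($E{\left(s \right)} = 4 - s 2 = 4 - 2 s$)
$- E{\left(54 \right)} = - (4 - 108) = \left(-1\right) \left(-104\right) = 104$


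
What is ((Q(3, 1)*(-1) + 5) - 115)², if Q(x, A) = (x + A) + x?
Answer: 13689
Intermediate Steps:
Q(x, A) = A + 2*x (Q(x, A) = (A + x) + x = A + 2*x)
((Q(3, 1)*(-1) + 5) - 115)² = (((1 + 2*3)*(-1) + 5) - 115)² = (((1 + 6)*(-1) + 5) - 115)² = ((7*(-1) + 5) - 115)² = ((-7 + 5) - 115)² = (-2 - 115)² = (-117)² = 13689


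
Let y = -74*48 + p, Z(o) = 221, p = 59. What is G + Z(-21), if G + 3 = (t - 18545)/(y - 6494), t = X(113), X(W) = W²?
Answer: 2182942/9987 ≈ 218.58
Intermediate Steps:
t = 12769 (t = 113² = 12769)
y = -3493 (y = -74*48 + 59 = -3552 + 59 = -3493)
G = -24185/9987 (G = -3 + (12769 - 18545)/(-3493 - 6494) = -3 - 5776/(-9987) = -3 - 5776*(-1/9987) = -3 + 5776/9987 = -24185/9987 ≈ -2.4216)
G + Z(-21) = -24185/9987 + 221 = 2182942/9987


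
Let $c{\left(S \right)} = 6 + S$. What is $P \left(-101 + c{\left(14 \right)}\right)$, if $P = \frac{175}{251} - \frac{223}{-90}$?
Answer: $- \frac{645507}{2510} \approx -257.17$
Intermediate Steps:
$P = \frac{71723}{22590}$ ($P = 175 \cdot \frac{1}{251} - - \frac{223}{90} = \frac{175}{251} + \frac{223}{90} = \frac{71723}{22590} \approx 3.175$)
$P \left(-101 + c{\left(14 \right)}\right) = \frac{71723 \left(-101 + \left(6 + 14\right)\right)}{22590} = \frac{71723 \left(-101 + 20\right)}{22590} = \frac{71723}{22590} \left(-81\right) = - \frac{645507}{2510}$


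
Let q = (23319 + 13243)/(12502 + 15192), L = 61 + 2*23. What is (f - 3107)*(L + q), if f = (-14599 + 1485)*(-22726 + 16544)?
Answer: 121594165412310/13847 ≈ 8.7813e+9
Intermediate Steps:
L = 107 (L = 61 + 46 = 107)
q = 18281/13847 (q = 36562/27694 = 36562*(1/27694) = 18281/13847 ≈ 1.3202)
f = 81070748 (f = -13114*(-6182) = 81070748)
(f - 3107)*(L + q) = (81070748 - 3107)*(107 + 18281/13847) = 81067641*(1499910/13847) = 121594165412310/13847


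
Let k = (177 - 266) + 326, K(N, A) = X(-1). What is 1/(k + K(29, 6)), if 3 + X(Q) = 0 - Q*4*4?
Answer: 1/250 ≈ 0.0040000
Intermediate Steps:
X(Q) = -3 - 16*Q (X(Q) = -3 + (0 - Q*4*4) = -3 + (0 - 4*Q*4) = -3 + (0 - 16*Q) = -3 - 16*Q)
K(N, A) = 13 (K(N, A) = -3 - 16*(-1) = -3 + 16 = 13)
k = 237 (k = -89 + 326 = 237)
1/(k + K(29, 6)) = 1/(237 + 13) = 1/250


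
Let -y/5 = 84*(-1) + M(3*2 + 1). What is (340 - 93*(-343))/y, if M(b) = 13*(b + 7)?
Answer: -32239/490 ≈ -65.794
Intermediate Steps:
M(b) = 91 + 13*b (M(b) = 13*(7 + b) = 91 + 13*b)
y = -490 (y = -5*(84*(-1) + (91 + 13*(3*2 + 1))) = -5*(-84 + (91 + 13*(6 + 1))) = -5*(-84 + (91 + 13*7)) = -5*(-84 + (91 + 91)) = -5*(-84 + 182) = -5*98 = -490)
(340 - 93*(-343))/y = (340 - 93*(-343))/(-490) = (340 + 31899)*(-1/490) = 32239*(-1/490) = -32239/490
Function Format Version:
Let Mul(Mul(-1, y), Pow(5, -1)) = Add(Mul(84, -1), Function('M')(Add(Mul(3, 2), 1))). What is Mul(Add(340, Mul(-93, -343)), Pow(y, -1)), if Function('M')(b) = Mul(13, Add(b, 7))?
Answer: Rational(-32239, 490) ≈ -65.794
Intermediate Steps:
Function('M')(b) = Add(91, Mul(13, b)) (Function('M')(b) = Mul(13, Add(7, b)) = Add(91, Mul(13, b)))
y = -490 (y = Mul(-5, Add(Mul(84, -1), Add(91, Mul(13, Add(Mul(3, 2), 1))))) = Mul(-5, Add(-84, Add(91, Mul(13, Add(6, 1))))) = Mul(-5, Add(-84, Add(91, Mul(13, 7)))) = Mul(-5, Add(-84, Add(91, 91))) = Mul(-5, Add(-84, 182)) = Mul(-5, 98) = -490)
Mul(Add(340, Mul(-93, -343)), Pow(y, -1)) = Mul(Add(340, Mul(-93, -343)), Pow(-490, -1)) = Mul(Add(340, 31899), Rational(-1, 490)) = Mul(32239, Rational(-1, 490)) = Rational(-32239, 490)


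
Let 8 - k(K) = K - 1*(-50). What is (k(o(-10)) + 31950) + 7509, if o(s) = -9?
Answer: 39426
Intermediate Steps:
k(K) = -42 - K (k(K) = 8 - (K - 1*(-50)) = 8 - (K + 50) = 8 - (50 + K) = 8 + (-50 - K) = -42 - K)
(k(o(-10)) + 31950) + 7509 = ((-42 - 1*(-9)) + 31950) + 7509 = ((-42 + 9) + 31950) + 7509 = (-33 + 31950) + 7509 = 31917 + 7509 = 39426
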